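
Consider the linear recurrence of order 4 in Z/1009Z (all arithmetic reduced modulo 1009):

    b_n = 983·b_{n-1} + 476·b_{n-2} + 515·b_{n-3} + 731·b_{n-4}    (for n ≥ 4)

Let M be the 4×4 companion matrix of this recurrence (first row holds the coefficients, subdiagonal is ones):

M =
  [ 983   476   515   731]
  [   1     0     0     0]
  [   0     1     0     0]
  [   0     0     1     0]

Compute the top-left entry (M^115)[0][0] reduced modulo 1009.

974

(M^115)[0][0] is the top entry after applying M 115 times to the unit state (1, 0, 0, 0). Equivalently it is h_{118} for the auxiliary sequence (h_n) obeying the same recurrence with h_3 = 1 and h_i = 0 for 0 ≤ i < 3:
h_4 = 983·1 + 476·0 + 515·0 + 731·0 = 983
h_5 = 983·983 + 476·1 + 515·0 + 731·0 = 143
h_6 = 983·143 + 476·983 + 515·1 + 731·0 = 565
h_7 = 983·565 + 476·143 + 515·983 + 731·1 = 359
h_8 = 983·359 + 476·565 + 515·143 + 731·983 = 446
h_9 = 983·446 + 476·359 + 515·565 + 731·143 = 855
Continuing the recurrence:
  h_10 = 946;  h_11 = 709;  h_12 = 530;  h_13 = 92;  h_14 = 903;  h_15 = 307
  h_16 = 15;  h_17 = 1000;  h_18 = 210;  h_19 = 418;  h_20 = 576;  h_21 = 16
  h_22 = 816;  h_23 = 351;  h_24 = 377;  h_25 = 963;  h_26 = 368;  h_27 = 537
  h_28 = 422;  h_29 = 970;  h_30 = 789;  h_31 = 714;  h_32 = 646;  h_33 = 648
  h_34 = 101;  h_35 = 96;  h_36 = 939;  h_37 = 107;  h_38 = 395;  h_39 = 122
  h_40 = 100;  h_41 = 108;  h_42 = 839;  h_43 = 764;  h_44 = 693;  h_45 = 38
  h_46 = 742;  h_47 = 21;  h_48 = 969;  h_49 = 191;  h_50 = 495;  h_51 = 149
  h_52 = 189;  h_53 = 452;  h_54 = 184;  h_55 = 914;  h_56 = 889;  h_57 = 661
  h_58 = 174;  h_59 = 274;  h_60 = 470;  h_61 = 849;  h_62 = 765;  h_63 = 207
  h_64 = 402;  h_65 = 846;  h_66 = 733;  h_67 = 370;  h_68 = 309;  h_69 = 630
  h_70 = 436;  h_71 = 750;  h_72 = 786;  h_73 = 526;  h_74 = 931;  h_75 = 698
  h_76 = 133;  h_77 = 123;  h_78 = 331;  h_79 = 68;  h_80 = 539;  h_81 = 248
  h_82 = 399;  h_83 = 88;  h_84 = 38;  h_85 = 866;  h_86 = 600;  h_87 = 230
  h_88 = 674;  h_89 = 786;  h_90 = 797;  h_91 = 914;  h_92 = 923;  h_93 = 640
  h_94 = 867;  h_95 = 869;  h_96 = 982;  h_97 = 847;  h_98 = 105;  h_99 = 668
  h_100 = 75;  h_101 = 430;  h_102 = 326;  h_103 = 693;  h_104 = 752;  h_105 = 471
  h_106 = 519;  h_107 = 719;  h_108 = 528;  h_109 = 723;  h_110 = 447;  h_111 = 964
  h_112 = 588;  h_113 = 575;  h_114 = 453;  h_115 = 104;  h_116 = 507
h_117 = 983·507 + 476·104 + 515·453 + 731·575 = 795
h_118 = 983·795 + 476·507 + 515·104 + 731·453 = 974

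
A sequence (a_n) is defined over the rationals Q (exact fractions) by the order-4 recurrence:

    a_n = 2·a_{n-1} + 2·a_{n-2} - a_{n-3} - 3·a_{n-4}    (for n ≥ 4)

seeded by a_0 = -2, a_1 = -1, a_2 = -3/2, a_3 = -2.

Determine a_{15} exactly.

a_4 = 2·-2 + 2·-3/2 + -1·-1 + -3·-2 = 0
a_5 = 2·0 + 2·-2 + -1·-3/2 + -3·-1 = 1/2
a_6 = 2·1/2 + 2·0 + -1·-2 + -3·-3/2 = 15/2
a_7 = 2·15/2 + 2·1/2 + -1·0 + -3·-2 = 22
a_8 = 2·22 + 2·15/2 + -1·1/2 + -3·0 = 117/2
a_9 = 2·117/2 + 2·22 + -1·15/2 + -3·1/2 = 152
a_10 = 2·152 + 2·117/2 + -1·22 + -3·15/2 = 753/2
a_11 = 2·753/2 + 2·152 + -1·117/2 + -3·22 = 1865/2
a_12 = 2·1865/2 + 2·753/2 + -1·152 + -3·117/2 = 4581/2
a_13 = 2·4581/2 + 2·1865/2 + -1·753/2 + -3·152 = 11227/2
a_14 = 2·11227/2 + 2·4581/2 + -1·1865/2 + -3·753/2 = 13746
a_15 = 2·13746 + 2·11227/2 + -1·4581/2 + -3·1865/2 = 33631

33631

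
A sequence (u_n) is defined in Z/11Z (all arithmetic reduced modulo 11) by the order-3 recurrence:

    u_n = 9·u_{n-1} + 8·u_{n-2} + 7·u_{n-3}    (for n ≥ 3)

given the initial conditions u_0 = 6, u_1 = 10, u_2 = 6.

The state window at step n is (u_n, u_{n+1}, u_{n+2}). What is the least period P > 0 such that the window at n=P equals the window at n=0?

1330

n=0: window = (6, 10, 6)
n=1: window = (10, 6, 0)
n=2: window = (6, 0, 8)
n=3: window = (0, 8, 4)
n=4: window = (8, 4, 1)
n=5: window = (4, 1, 9)
n=6: window = (1, 9, 7)
n=7: window = (9, 7, 10)
n=8: window = (7, 10, 0)
n=9: window = (10, 0, 8)
n=10: window = (0, 8, 10)
n=11: window = (8, 10, 0)
n=12: window = (10, 0, 4)
n=13: window = (0, 4, 7)
n=14: window = (4, 7, 7)
n=15: window = (7, 7, 4)
n=16: window = (7, 4, 9)
n=17: window = (4, 9, 8)
n=18: window = (9, 8, 7)
n=19: window = (8, 7, 3)
n=20: window = (7, 3, 7)
n=21: window = (3, 7, 4)
n=22: window = (7, 4, 3)
n=23: window = (4, 3, 9)
n=24: window = (3, 9, 1)
n=25: window = (9, 1, 3)
n=26: window = (1, 3, 10)
n=27: window = (3, 10, 0)
n=28: window = (10, 0, 2)
n=29: window = (0, 2, 0)
n=30: window = (2, 0, 5)
n=31: window = (0, 5, 4)
n=32: window = (5, 4, 10)
n=33: window = (4, 10, 3)
n=34: window = (10, 3, 3)
n=35: window = (3, 3, 0)
n=36: window = (3, 0, 1)
n=37: window = (0, 1, 8)
n=38: window = (1, 8, 3)
n=39: window = (8, 3, 10)
n=40: window = (3, 10, 5)
…
n=1328: window = (0, 0, 6)
n=1329: window = (0, 6, 10)
n=1330: window = (6, 10, 6)
window at n=1330 equals window at n=0 → period = 1330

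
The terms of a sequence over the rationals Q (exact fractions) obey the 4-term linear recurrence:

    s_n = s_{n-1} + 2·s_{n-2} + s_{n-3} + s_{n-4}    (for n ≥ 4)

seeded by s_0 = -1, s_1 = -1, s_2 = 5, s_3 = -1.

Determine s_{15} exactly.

s_4 = 1·-1 + 2·5 + 1·-1 + 1·-1 = 7
s_5 = 1·7 + 2·-1 + 1·5 + 1·-1 = 9
s_6 = 1·9 + 2·7 + 1·-1 + 1·5 = 27
s_7 = 1·27 + 2·9 + 1·7 + 1·-1 = 51
s_8 = 1·51 + 2·27 + 1·9 + 1·7 = 121
s_9 = 1·121 + 2·51 + 1·27 + 1·9 = 259
s_10 = 1·259 + 2·121 + 1·51 + 1·27 = 579
s_11 = 1·579 + 2·259 + 1·121 + 1·51 = 1269
s_12 = 1·1269 + 2·579 + 1·259 + 1·121 = 2807
s_13 = 1·2807 + 2·1269 + 1·579 + 1·259 = 6183
s_14 = 1·6183 + 2·2807 + 1·1269 + 1·579 = 13645
s_15 = 1·13645 + 2·6183 + 1·2807 + 1·1269 = 30087

30087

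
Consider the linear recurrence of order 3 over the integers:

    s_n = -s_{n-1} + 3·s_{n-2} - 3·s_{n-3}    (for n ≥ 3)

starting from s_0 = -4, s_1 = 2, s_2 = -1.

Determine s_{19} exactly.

55474579

s_3 = -1·-1 + 3·2 + -3·-4 = 19
s_4 = -1·19 + 3·-1 + -3·2 = -28
s_5 = -1·-28 + 3·19 + -3·-1 = 88
s_6 = -1·88 + 3·-28 + -3·19 = -229
s_7 = -1·-229 + 3·88 + -3·-28 = 577
s_8 = -1·577 + 3·-229 + -3·88 = -1528
s_9 = -1·-1528 + 3·577 + -3·-229 = 3946
s_10 = -1·3946 + 3·-1528 + -3·577 = -10261
s_11 = -1·-10261 + 3·3946 + -3·-1528 = 26683
s_12 = -1·26683 + 3·-10261 + -3·3946 = -69304
s_13 = -1·-69304 + 3·26683 + -3·-10261 = 180136
s_14 = -1·180136 + 3·-69304 + -3·26683 = -468097
s_15 = -1·-468097 + 3·180136 + -3·-69304 = 1216417
s_16 = -1·1216417 + 3·-468097 + -3·180136 = -3161116
s_17 = -1·-3161116 + 3·1216417 + -3·-468097 = 8214658
s_18 = -1·8214658 + 3·-3161116 + -3·1216417 = -21347257
s_19 = -1·-21347257 + 3·8214658 + -3·-3161116 = 55474579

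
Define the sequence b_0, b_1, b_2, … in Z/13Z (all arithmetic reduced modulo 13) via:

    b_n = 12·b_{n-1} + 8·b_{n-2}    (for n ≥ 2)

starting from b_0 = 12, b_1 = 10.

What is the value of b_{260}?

0

b_2 = 12·10 + 8·12 = 8
b_3 = 12·8 + 8·10 = 7
b_4 = 12·7 + 8·8 = 5
b_5 = 12·5 + 8·7 = 12
b_6 = 12·12 + 8·5 = 2
b_7 = 12·2 + 8·12 = 3
b_8 = 12·3 + 8·2 = 0
b_9 = 12·0 + 8·3 = 11
b_10 = 12·11 + 8·0 = 2
b_11 = 12·2 + 8·11 = 8
b_12 = 12·8 + 8·2 = 8
b_13 = 12·8 + 8·8 = 4
b_14 = 12·4 + 8·8 = 8
b_15 = 12·8 + 8·4 = 11
b_16 = 12·11 + 8·8 = 1
b_17 = 12·1 + 8·11 = 9
b_18 = 12·9 + 8·1 = 12
b_19 = 12·12 + 8·9 = 8
b_20 = 12·8 + 8·12 = 10
b_21 = 12·10 + 8·8 = 2
b_22 = 12·2 + 8·10 = 0
b_23 = 12·0 + 8·2 = 3
b_24 = 12·3 + 8·0 = 10
b_25 = 12·10 + 8·3 = 1
b_26 = 12·1 + 8·10 = 1
b_27 = 12·1 + 8·1 = 7
b_28 = 12·7 + 8·1 = 1
b_29 = 12·1 + 8·7 = 3
b_30 = 12·3 + 8·1 = 5
b_31 = 12·5 + 8·3 = 6
b_32 = 12·6 + 8·5 = 8
b_33 = 12·8 + 8·6 = 1
b_34 = 12·1 + 8·8 = 11
b_35 = 12·11 + 8·1 = 10
b_36 = 12·10 + 8·11 = 0
b_37 = 12·0 + 8·10 = 2
b_38 = 12·2 + 8·0 = 11
b_39 = 12·11 + 8·2 = 5
b_40 = 12·5 + 8·11 = 5
b_41 = 12·5 + 8·5 = 9
b_42 = 12·9 + 8·5 = 5
b_43 = 12·5 + 8·9 = 2
b_44 = 12·2 + 8·5 = 12
b_45 = 12·12 + 8·2 = 4
b_46 = 12·4 + 8·12 = 1
b_47 = 12·1 + 8·4 = 5
b_48 = 12·5 + 8·1 = 3
b_49 = 12·3 + 8·5 = 11
b_50 = 12·11 + 8·3 = 0
b_51 = 12·0 + 8·11 = 10
b_52 = 12·10 + 8·0 = 3
b_53 = 12·3 + 8·10 = 12
b_54 = 12·12 + 8·3 = 12
b_55 = 12·12 + 8·12 = 6
b_56 = 12·6 + 8·12 = 12
b_57 = 12·12 + 8·6 = 10
(b_56, b_57) = (12, 10) = (b_0, b_1), so the sequence has period 56.
260 ≡ 36 (mod 56), hence b_260 = b_36 = 0.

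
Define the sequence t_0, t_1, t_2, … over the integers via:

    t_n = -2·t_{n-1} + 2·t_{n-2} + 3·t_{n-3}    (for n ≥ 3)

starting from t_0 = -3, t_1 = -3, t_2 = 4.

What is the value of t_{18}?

t_3 = -2·4 + 2·-3 + 3·-3 = -23
t_4 = -2·-23 + 2·4 + 3·-3 = 45
t_5 = -2·45 + 2·-23 + 3·4 = -124
t_6 = -2·-124 + 2·45 + 3·-23 = 269
t_7 = -2·269 + 2·-124 + 3·45 = -651
t_8 = -2·-651 + 2·269 + 3·-124 = 1468
t_9 = -2·1468 + 2·-651 + 3·269 = -3431
t_10 = -2·-3431 + 2·1468 + 3·-651 = 7845
t_11 = -2·7845 + 2·-3431 + 3·1468 = -18148
t_12 = -2·-18148 + 2·7845 + 3·-3431 = 41693
t_13 = -2·41693 + 2·-18148 + 3·7845 = -96147
t_14 = -2·-96147 + 2·41693 + 3·-18148 = 221236
t_15 = -2·221236 + 2·-96147 + 3·41693 = -509687
t_16 = -2·-509687 + 2·221236 + 3·-96147 = 1173405
t_17 = -2·1173405 + 2·-509687 + 3·221236 = -2702476
t_18 = -2·-2702476 + 2·1173405 + 3·-509687 = 6222701

6222701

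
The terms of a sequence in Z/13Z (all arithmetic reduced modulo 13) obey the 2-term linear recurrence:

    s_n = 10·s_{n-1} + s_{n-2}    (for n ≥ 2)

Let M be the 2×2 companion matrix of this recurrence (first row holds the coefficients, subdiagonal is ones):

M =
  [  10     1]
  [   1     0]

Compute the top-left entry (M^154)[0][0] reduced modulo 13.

1

(M^154)[0][0] is the top entry after applying M 154 times to the unit state (1, 0). Equivalently it is h_{155} for the auxiliary sequence (h_n) obeying the same recurrence with h_1 = 1 and h_i = 0 for 0 ≤ i < 1:
h_2 = 10·1 + 1·0 = 10
h_3 = 10·10 + 1·1 = 10
h_4 = 10·10 + 1·10 = 6
h_5 = 10·6 + 1·10 = 5
h_6 = 10·5 + 1·6 = 4
h_7 = 10·4 + 1·5 = 6
h_8 = 10·6 + 1·4 = 12
h_9 = 10·12 + 1·6 = 9
h_10 = 10·9 + 1·12 = 11
h_11 = 10·11 + 1·9 = 2
h_12 = 10·2 + 1·11 = 5
h_13 = 10·5 + 1·2 = 0
h_14 = 10·0 + 1·5 = 5
h_15 = 10·5 + 1·0 = 11
h_16 = 10·11 + 1·5 = 11
h_17 = 10·11 + 1·11 = 4
h_18 = 10·4 + 1·11 = 12
h_19 = 10·12 + 1·4 = 7
h_20 = 10·7 + 1·12 = 4
h_21 = 10·4 + 1·7 = 8
h_22 = 10·8 + 1·4 = 6
h_23 = 10·6 + 1·8 = 3
h_24 = 10·3 + 1·6 = 10
h_25 = 10·10 + 1·3 = 12
h_26 = 10·12 + 1·10 = 0
h_27 = 10·0 + 1·12 = 12
h_28 = 10·12 + 1·0 = 3
h_29 = 10·3 + 1·12 = 3
h_30 = 10·3 + 1·3 = 7
h_31 = 10·7 + 1·3 = 8
h_32 = 10·8 + 1·7 = 9
h_33 = 10·9 + 1·8 = 7
h_34 = 10·7 + 1·9 = 1
h_35 = 10·1 + 1·7 = 4
h_36 = 10·4 + 1·1 = 2
h_37 = 10·2 + 1·4 = 11
h_38 = 10·11 + 1·2 = 8
h_39 = 10·8 + 1·11 = 0
h_40 = 10·0 + 1·8 = 8
h_41 = 10·8 + 1·0 = 2
h_42 = 10·2 + 1·8 = 2
h_43 = 10·2 + 1·2 = 9
h_44 = 10·9 + 1·2 = 1
h_45 = 10·1 + 1·9 = 6
h_46 = 10·6 + 1·1 = 9
h_47 = 10·9 + 1·6 = 5
h_48 = 10·5 + 1·9 = 7
h_49 = 10·7 + 1·5 = 10
h_50 = 10·10 + 1·7 = 3
h_51 = 10·3 + 1·10 = 1
h_52 = 10·1 + 1·3 = 0
h_53 = 10·0 + 1·1 = 1
(h_52, h_53) = (0, 1) = (h_0, h_1), so the sequence has period 52.
155 ≡ 51 (mod 52), hence h_155 = h_51 = 1.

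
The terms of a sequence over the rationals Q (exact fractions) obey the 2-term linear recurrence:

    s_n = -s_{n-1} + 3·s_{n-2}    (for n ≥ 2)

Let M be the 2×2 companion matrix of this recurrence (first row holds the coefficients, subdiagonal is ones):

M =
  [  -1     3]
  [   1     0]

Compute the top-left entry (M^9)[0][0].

-1159

(M^9)[0][0] is the top entry after applying M 9 times to the unit state (1, 0). Equivalently it is h_{10} for the auxiliary sequence (h_n) obeying the same recurrence with h_1 = 1 and h_i = 0 for 0 ≤ i < 1:
h_2 = -1·1 + 3·0 = -1
h_3 = -1·-1 + 3·1 = 4
h_4 = -1·4 + 3·-1 = -7
h_5 = -1·-7 + 3·4 = 19
h_6 = -1·19 + 3·-7 = -40
h_7 = -1·-40 + 3·19 = 97
h_8 = -1·97 + 3·-40 = -217
h_9 = -1·-217 + 3·97 = 508
h_10 = -1·508 + 3·-217 = -1159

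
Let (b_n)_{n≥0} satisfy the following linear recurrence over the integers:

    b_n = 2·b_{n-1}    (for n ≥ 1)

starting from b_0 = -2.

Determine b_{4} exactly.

-32

b_1 = 2·-2 = -4
b_2 = 2·-4 = -8
b_3 = 2·-8 = -16
b_4 = 2·-16 = -32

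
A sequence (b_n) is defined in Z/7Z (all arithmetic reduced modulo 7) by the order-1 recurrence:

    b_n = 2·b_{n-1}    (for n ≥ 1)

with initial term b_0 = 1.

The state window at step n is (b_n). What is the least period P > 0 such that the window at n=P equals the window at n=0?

n=0: window = (1)
n=1: window = (2)
n=2: window = (4)
n=3: window = (1)
window at n=3 equals window at n=0 → period = 3

3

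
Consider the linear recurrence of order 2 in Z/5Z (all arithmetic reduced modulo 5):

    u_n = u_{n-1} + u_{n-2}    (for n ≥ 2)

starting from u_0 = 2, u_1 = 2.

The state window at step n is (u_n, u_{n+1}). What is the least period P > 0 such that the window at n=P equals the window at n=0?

n=0: window = (2, 2)
n=1: window = (2, 4)
n=2: window = (4, 1)
n=3: window = (1, 0)
n=4: window = (0, 1)
n=5: window = (1, 1)
n=6: window = (1, 2)
n=7: window = (2, 3)
n=8: window = (3, 0)
n=9: window = (0, 3)
n=10: window = (3, 3)
n=11: window = (3, 1)
n=12: window = (1, 4)
n=13: window = (4, 0)
n=14: window = (0, 4)
n=15: window = (4, 4)
n=16: window = (4, 3)
n=17: window = (3, 2)
n=18: window = (2, 0)
n=19: window = (0, 2)
n=20: window = (2, 2)
window at n=20 equals window at n=0 → period = 20

20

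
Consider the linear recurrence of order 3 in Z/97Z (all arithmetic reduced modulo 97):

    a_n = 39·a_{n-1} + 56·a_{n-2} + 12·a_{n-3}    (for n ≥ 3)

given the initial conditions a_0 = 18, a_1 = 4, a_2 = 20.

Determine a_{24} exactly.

53

a_3 = 39·20 + 56·4 + 12·18 = 56
a_4 = 39·56 + 56·20 + 12·4 = 54
a_5 = 39·54 + 56·56 + 12·20 = 50
a_6 = 39·50 + 56·54 + 12·56 = 20
a_7 = 39·20 + 56·50 + 12·54 = 57
a_8 = 39·57 + 56·20 + 12·50 = 63
a_9 = 39·63 + 56·57 + 12·20 = 69
a_10 = 39·69 + 56·63 + 12·57 = 16
a_11 = 39·16 + 56·69 + 12·63 = 6
a_12 = 39·6 + 56·16 + 12·69 = 18
a_13 = 39·18 + 56·6 + 12·16 = 66
a_14 = 39·66 + 56·18 + 12·6 = 65
a_15 = 39·65 + 56·66 + 12·18 = 45
a_16 = 39·45 + 56·65 + 12·66 = 76
a_17 = 39·76 + 56·45 + 12·65 = 56
a_18 = 39·56 + 56·76 + 12·45 = 93
a_19 = 39·93 + 56·56 + 12·76 = 12
a_20 = 39·12 + 56·93 + 12·56 = 43
a_21 = 39·43 + 56·12 + 12·93 = 70
a_22 = 39·70 + 56·43 + 12·12 = 44
a_23 = 39·44 + 56·70 + 12·43 = 41
a_24 = 39·41 + 56·44 + 12·70 = 53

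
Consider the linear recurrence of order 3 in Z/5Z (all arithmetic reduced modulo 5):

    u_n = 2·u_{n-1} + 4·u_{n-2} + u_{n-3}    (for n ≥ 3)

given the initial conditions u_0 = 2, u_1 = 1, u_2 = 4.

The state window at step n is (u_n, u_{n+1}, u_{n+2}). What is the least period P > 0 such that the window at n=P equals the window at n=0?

12

n=0: window = (2, 1, 4)
n=1: window = (1, 4, 4)
n=2: window = (4, 4, 0)
n=3: window = (4, 0, 0)
n=4: window = (0, 0, 4)
n=5: window = (0, 4, 3)
n=6: window = (4, 3, 2)
n=7: window = (3, 2, 0)
n=8: window = (2, 0, 1)
n=9: window = (0, 1, 4)
n=10: window = (1, 4, 2)
n=11: window = (4, 2, 1)
n=12: window = (2, 1, 4)
window at n=12 equals window at n=0 → period = 12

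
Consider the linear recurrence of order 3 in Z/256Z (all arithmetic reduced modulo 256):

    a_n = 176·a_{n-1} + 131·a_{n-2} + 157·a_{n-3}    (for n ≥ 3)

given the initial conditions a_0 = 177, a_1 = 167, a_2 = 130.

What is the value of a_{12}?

74

a_3 = 176·130 + 131·167 + 157·177 = 98
a_4 = 176·98 + 131·130 + 157·167 = 81
a_5 = 176·81 + 131·98 + 157·130 = 144
a_6 = 176·144 + 131·81 + 157·98 = 141
a_7 = 176·141 + 131·144 + 157·81 = 77
a_8 = 176·77 + 131·141 + 157·144 = 103
a_9 = 176·103 + 131·77 + 157·141 = 176
a_10 = 176·176 + 131·103 + 157·77 = 238
a_11 = 176·238 + 131·176 + 157·103 = 219
a_12 = 176·219 + 131·238 + 157·176 = 74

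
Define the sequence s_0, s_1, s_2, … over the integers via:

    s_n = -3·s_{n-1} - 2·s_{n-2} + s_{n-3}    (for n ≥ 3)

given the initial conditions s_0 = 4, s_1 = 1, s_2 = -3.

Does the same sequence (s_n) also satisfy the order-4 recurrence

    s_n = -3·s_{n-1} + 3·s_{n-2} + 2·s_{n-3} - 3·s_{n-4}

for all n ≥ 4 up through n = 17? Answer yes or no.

no

Terms s_0..s_17: 4, 1, -3, 11, -26, 53, -96, 156, -223, 261, -181, -202, 1229, -3464, 7732, -15039, 26189, -40757
n=4: candidate gives -52, actual s_4 = -26 ✗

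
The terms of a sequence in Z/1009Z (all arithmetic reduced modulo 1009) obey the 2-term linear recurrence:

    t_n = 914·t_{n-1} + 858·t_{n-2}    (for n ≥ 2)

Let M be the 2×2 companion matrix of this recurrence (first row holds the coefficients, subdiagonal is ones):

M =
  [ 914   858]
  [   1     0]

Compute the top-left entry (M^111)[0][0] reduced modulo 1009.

278

(M^111)[0][0] is the top entry after applying M 111 times to the unit state (1, 0). Equivalently it is h_{112} for the auxiliary sequence (h_n) obeying the same recurrence with h_1 = 1 and h_i = 0 for 0 ≤ i < 1:
h_2 = 914·1 + 858·0 = 914
h_3 = 914·914 + 858·1 = 802
h_4 = 914·802 + 858·914 = 713
h_5 = 914·713 + 858·802 = 855
h_6 = 914·855 + 858·713 = 804
h_7 = 914·804 + 858·855 = 351
h_8 = 914·351 + 858·804 = 637
h_9 = 914·637 + 858·351 = 501
h_10 = 914·501 + 858·637 = 505
h_11 = 914·505 + 858·501 = 481
h_12 = 914·481 + 858·505 = 139
h_13 = 914·139 + 858·481 = 938
h_14 = 914·938 + 858·139 = 891
h_15 = 914·891 + 858·938 = 742
h_16 = 914·742 + 858·891 = 805
h_17 = 914·805 + 858·742 = 166
h_18 = 914·166 + 858·805 = 908
h_19 = 914·908 + 858·166 = 673
h_20 = 914·673 + 858·908 = 757
h_21 = 914·757 + 858·673 = 10
h_22 = 914·10 + 858·757 = 778
h_23 = 914·778 + 858·10 = 255
h_24 = 914·255 + 858·778 = 566
h_25 = 914·566 + 858·255 = 553
h_26 = 914·553 + 858·566 = 232
h_27 = 914·232 + 858·553 = 402
h_28 = 914·402 + 858·232 = 435
h_29 = 914·435 + 858·402 = 891
h_30 = 914·891 + 858·435 = 11
h_31 = 914·11 + 858·891 = 629
h_32 = 914·629 + 858·11 = 133
h_33 = 914·133 + 858·629 = 349
h_34 = 914·349 + 858·133 = 239
h_35 = 914·239 + 858·349 = 271
h_36 = 914·271 + 858·239 = 724
h_37 = 914·724 + 858·271 = 280
h_38 = 914·280 + 858·724 = 291
h_39 = 914·291 + 858·280 = 705
h_40 = 914·705 + 858·291 = 74
h_41 = 914·74 + 858·705 = 532
h_42 = 914·532 + 858·74 = 844
h_43 = 914·844 + 858·532 = 928
h_44 = 914·928 + 858·844 = 322
h_45 = 914·322 + 858·928 = 812
h_46 = 914·812 + 858·322 = 363
h_47 = 914·363 + 858·812 = 307
h_48 = 914·307 + 858·363 = 778
h_49 = 914·778 + 858·307 = 813
h_50 = 914·813 + 858·778 = 24
h_51 = 914·24 + 858·813 = 73
h_52 = 914·73 + 858·24 = 540
h_53 = 914·540 + 858·73 = 235
h_54 = 914·235 + 858·540 = 62
h_55 = 914·62 + 858·235 = 1003
h_56 = 914·1003 + 858·62 = 289
h_57 = 914·289 + 858·1003 = 694
h_58 = 914·694 + 858·289 = 412
h_59 = 914·412 + 858·694 = 353
h_60 = 914·353 + 858·412 = 108
h_61 = 914·108 + 858·353 = 4
h_62 = 914·4 + 858·108 = 465
h_63 = 914·465 + 858·4 = 626
h_64 = 914·626 + 858·465 = 476
h_65 = 914·476 + 858·626 = 505
h_66 = 914·505 + 858·476 = 220
h_67 = 914·220 + 858·505 = 718
h_68 = 914·718 + 858·220 = 479
h_69 = 914·479 + 858·718 = 454
h_70 = 914·454 + 858·479 = 576
h_71 = 914·576 + 858·454 = 833
h_72 = 914·833 + 858·576 = 374
h_73 = 914·374 + 858·833 = 127
h_74 = 914·127 + 858·374 = 73
h_75 = 914·73 + 858·127 = 122
h_76 = 914·122 + 858·73 = 594
h_77 = 914·594 + 858·122 = 823
h_78 = 914·823 + 858·594 = 624
h_79 = 914·624 + 858·823 = 85
h_80 = 914·85 + 858·624 = 619
h_81 = 914·619 + 858·85 = 1008
h_82 = 914·1008 + 858·619 = 463
h_83 = 914·463 + 858·1008 = 562
h_84 = 914·562 + 858·463 = 804
h_85 = 914·804 + 858·562 = 198
h_86 = 914·198 + 858·804 = 37
h_87 = 914·37 + 858·198 = 893
h_88 = 914·893 + 858·37 = 388
h_89 = 914·388 + 858·893 = 836
h_90 = 914·836 + 858·388 = 225
h_91 = 914·225 + 858·836 = 712
h_92 = 914·712 + 858·225 = 294
h_93 = 914·294 + 858·712 = 773
h_94 = 914·773 + 858·294 = 224
h_95 = 914·224 + 858·773 = 230
h_96 = 914·230 + 858·224 = 830
h_97 = 914·830 + 858·230 = 437
h_98 = 914·437 + 858·830 = 649
h_99 = 914·649 + 858·437 = 501
h_100 = 914·501 + 858·649 = 711
h_101 = 914·711 + 858·501 = 82
h_102 = 914·82 + 858·711 = 884
h_103 = 914·884 + 858·82 = 502
h_104 = 914·502 + 858·884 = 446
h_105 = 914·446 + 858·502 = 890
h_106 = 914·890 + 858·446 = 463
h_107 = 914·463 + 858·890 = 218
h_108 = 914·218 + 858·463 = 187
h_109 = 914·187 + 858·218 = 776
h_110 = 914·776 + 858·187 = 961
h_111 = 914·961 + 858·776 = 392
h_112 = 914·392 + 858·961 = 278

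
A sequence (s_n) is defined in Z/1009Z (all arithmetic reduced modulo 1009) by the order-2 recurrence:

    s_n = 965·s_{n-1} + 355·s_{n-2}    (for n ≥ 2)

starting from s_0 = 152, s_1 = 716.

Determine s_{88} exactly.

539

s_2 = 965·716 + 355·152 = 258
s_3 = 965·258 + 355·716 = 668
s_4 = 965·668 + 355·258 = 649
s_5 = 965·649 + 355·668 = 730
s_6 = 965·730 + 355·649 = 511
s_7 = 965·511 + 355·730 = 560
s_8 = 965·560 + 355·511 = 370
s_9 = 965·370 + 355·560 = 900
s_10 = 965·900 + 355·370 = 940
s_11 = 965·940 + 355·900 = 665
s_12 = 965·665 + 355·940 = 731
s_13 = 965·731 + 355·665 = 93
s_14 = 965·93 + 355·731 = 136
s_15 = 965·136 + 355·93 = 797
s_16 = 965·797 + 355·136 = 95
s_17 = 965·95 + 355·797 = 271
s_18 = 965·271 + 355·95 = 612
s_19 = 965·612 + 355·271 = 665
s_20 = 965·665 + 355·612 = 326
s_21 = 965·326 + 355·665 = 760
s_22 = 965·760 + 355·326 = 561
s_23 = 965·561 + 355·760 = 938
s_24 = 965·938 + 355·561 = 479
s_25 = 965·479 + 355·938 = 133
s_26 = 965·133 + 355·479 = 735
s_27 = 965·735 + 355·133 = 749
s_28 = 965·749 + 355·735 = 944
s_29 = 965·944 + 355·749 = 361
s_30 = 965·361 + 355·944 = 392
s_31 = 965·392 + 355·361 = 926
s_32 = 965·926 + 355·392 = 543
s_33 = 965·543 + 355·926 = 120
s_34 = 965·120 + 355·543 = 820
s_35 = 965·820 + 355·120 = 466
s_36 = 965·466 + 355·820 = 184
s_37 = 965·184 + 355·466 = 939
s_38 = 965·939 + 355·184 = 797
s_39 = 965·797 + 355·939 = 622
s_40 = 965·622 + 355·797 = 290
s_41 = 965·290 + 355·622 = 196
s_42 = 965·196 + 355·290 = 489
s_43 = 965·489 + 355·196 = 641
s_44 = 965·641 + 355·489 = 95
s_45 = 965·95 + 355·641 = 386
s_46 = 965·386 + 355·95 = 597
s_47 = 965·597 + 355·386 = 781
s_48 = 965·781 + 355·597 = 996
s_49 = 965·996 + 355·781 = 352
s_50 = 965·352 + 355·996 = 77
s_51 = 965·77 + 355·352 = 492
s_52 = 965·492 + 355·77 = 642
s_53 = 965·642 + 355·492 = 107
s_54 = 965·107 + 355·642 = 213
s_55 = 965·213 + 355·107 = 361
s_56 = 965·361 + 355·213 = 200
s_57 = 965·200 + 355·361 = 293
s_58 = 965·293 + 355·200 = 595
s_59 = 965·595 + 355·293 = 142
s_60 = 965·142 + 355·595 = 150
s_61 = 965·150 + 355·142 = 423
s_62 = 965·423 + 355·150 = 332
s_63 = 965·332 + 355·423 = 351
s_64 = 965·351 + 355·332 = 507
s_65 = 965·507 + 355·351 = 388
s_66 = 965·388 + 355·507 = 464
s_67 = 965·464 + 355·388 = 280
s_68 = 965·280 + 355·464 = 41
s_69 = 965·41 + 355·280 = 732
s_70 = 965·732 + 355·41 = 509
s_71 = 965·509 + 355·732 = 349
s_72 = 965·349 + 355·509 = 872
s_73 = 965·872 + 355·349 = 771
s_74 = 965·771 + 355·872 = 179
s_75 = 965·179 + 355·771 = 462
s_76 = 965·462 + 355·179 = 839
s_77 = 965·839 + 355·462 = 969
s_78 = 965·969 + 355·839 = 941
s_79 = 965·941 + 355·969 = 900
s_80 = 965·900 + 355·941 = 836
s_81 = 965·836 + 355·900 = 196
s_82 = 965·196 + 355·836 = 591
s_83 = 965·591 + 355·196 = 189
s_84 = 965·189 + 355·591 = 698
s_85 = 965·698 + 355·189 = 59
s_86 = 965·59 + 355·698 = 7
s_87 = 965·7 + 355·59 = 457
s_88 = 965·457 + 355·7 = 539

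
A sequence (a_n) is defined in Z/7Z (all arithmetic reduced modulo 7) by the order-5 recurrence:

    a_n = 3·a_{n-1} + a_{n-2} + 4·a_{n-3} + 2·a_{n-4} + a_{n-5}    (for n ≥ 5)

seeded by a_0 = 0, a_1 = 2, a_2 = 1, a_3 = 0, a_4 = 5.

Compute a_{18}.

5

a_5 = 3·5 + 1·0 + 4·1 + 2·2 + 1·0 = 2
a_6 = 3·2 + 1·5 + 4·0 + 2·1 + 1·2 = 1
a_7 = 3·1 + 1·2 + 4·5 + 2·0 + 1·1 = 5
a_8 = 3·5 + 1·1 + 4·2 + 2·5 + 1·0 = 6
a_9 = 3·6 + 1·5 + 4·1 + 2·2 + 1·5 = 1
a_10 = 3·1 + 1·6 + 4·5 + 2·1 + 1·2 = 5
a_11 = 3·5 + 1·1 + 4·6 + 2·5 + 1·1 = 2
a_12 = 3·2 + 1·5 + 4·1 + 2·6 + 1·5 = 4
a_13 = 3·4 + 1·2 + 4·5 + 2·1 + 1·6 = 0
a_14 = 3·0 + 1·4 + 4·2 + 2·5 + 1·1 = 2
a_15 = 3·2 + 1·0 + 4·4 + 2·2 + 1·5 = 3
a_16 = 3·3 + 1·2 + 4·0 + 2·4 + 1·2 = 0
a_17 = 3·0 + 1·3 + 4·2 + 2·0 + 1·4 = 1
a_18 = 3·1 + 1·0 + 4·3 + 2·2 + 1·0 = 5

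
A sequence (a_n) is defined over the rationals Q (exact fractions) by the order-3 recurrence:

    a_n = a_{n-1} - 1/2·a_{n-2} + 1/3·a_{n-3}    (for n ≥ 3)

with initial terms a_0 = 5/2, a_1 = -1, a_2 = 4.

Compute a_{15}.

a_3 = 1·4 + -1/2·-1 + 1/3·5/2 = 16/3
a_4 = 1·16/3 + -1/2·4 + 1/3·-1 = 3
a_5 = 1·3 + -1/2·16/3 + 1/3·4 = 5/3
a_6 = 1·5/3 + -1/2·3 + 1/3·16/3 = 35/18
a_7 = 1·35/18 + -1/2·5/3 + 1/3·3 = 19/9
a_8 = 1·19/9 + -1/2·35/18 + 1/3·5/3 = 61/36
a_9 = 1·61/36 + -1/2·19/9 + 1/3·35/18 = 139/108
a_10 = 1·139/108 + -1/2·61/36 + 1/3·19/9 = 247/216
a_11 = 1·247/216 + -1/2·139/108 + 1/3·61/36 = 115/108
a_12 = 1·115/108 + -1/2·247/216 + 1/3·139/108 = 1195/1296
a_13 = 1·1195/1296 + -1/2·115/108 + 1/3·247/216 = 37/48
a_14 = 1·37/48 + -1/2·1195/1296 + 1/3·115/108 = 1723/2592
a_15 = 1·1723/2592 + -1/2·37/48 + 1/3·1195/1296 = 2281/3888

2281/3888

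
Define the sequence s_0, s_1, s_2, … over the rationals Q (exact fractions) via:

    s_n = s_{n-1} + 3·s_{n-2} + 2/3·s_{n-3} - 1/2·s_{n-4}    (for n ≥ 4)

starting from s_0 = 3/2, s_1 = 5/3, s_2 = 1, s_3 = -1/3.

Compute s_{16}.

s_4 = 1·-1/3 + 3·1 + 2/3·5/3 + -1/2·3/2 = 109/36
s_5 = 1·109/36 + 3·-1/3 + 2/3·1 + -1/2·5/3 = 67/36
s_6 = 1·67/36 + 3·109/36 + 2/3·-1/3 + -1/2·1 = 92/9
s_7 = 1·92/9 + 3·67/36 + 2/3·109/36 + -1/2·-1/3 = 1943/108
s_8 = 1·1943/108 + 3·92/9 + 2/3·67/36 + -1/2·109/36 = 10451/216
s_9 = 1·10451/216 + 3·1943/108 + 2/3·92/9 + -1/2·67/36 = 5845/54
s_10 = 1·5845/54 + 3·10451/216 + 2/3·1943/108 + -1/2·92/9 = 168659/648
s_11 = 1·168659/648 + 3·5845/54 + 2/3·10451/216 + -1/2·1943/108 = 16423/27
s_12 = 1·16423/27 + 3·168659/648 + 2/3·5845/54 + -1/2·10451/216 = 1862425/1296
s_13 = 1·1862425/1296 + 3·16423/27 + 2/3·168659/648 + -1/2·5845/54 = 13146227/3888
s_14 = 1·13146227/3888 + 3·1862425/1296 + 2/3·16423/27 + -1/2·168659/648 = 30978683/3888
s_15 = 1·30978683/3888 + 3·13146227/3888 + 2/3·1862425/1296 + -1/2·16423/27 = 36479879/1944
s_16 = 1·36479879/1944 + 3·30978683/3888 + 2/3·13146227/3888 + -1/2·1862425/1296 = 1031197925/23328

1031197925/23328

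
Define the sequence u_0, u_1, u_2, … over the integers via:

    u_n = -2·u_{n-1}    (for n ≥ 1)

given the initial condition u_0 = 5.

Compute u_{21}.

-10485760

u_1 = -2·5 = -10
u_2 = -2·-10 = 20
u_3 = -2·20 = -40
u_4 = -2·-40 = 80
u_5 = -2·80 = -160
u_6 = -2·-160 = 320
u_7 = -2·320 = -640
u_8 = -2·-640 = 1280
u_9 = -2·1280 = -2560
u_10 = -2·-2560 = 5120
u_11 = -2·5120 = -10240
u_12 = -2·-10240 = 20480
u_13 = -2·20480 = -40960
u_14 = -2·-40960 = 81920
u_15 = -2·81920 = -163840
u_16 = -2·-163840 = 327680
u_17 = -2·327680 = -655360
u_18 = -2·-655360 = 1310720
u_19 = -2·1310720 = -2621440
u_20 = -2·-2621440 = 5242880
u_21 = -2·5242880 = -10485760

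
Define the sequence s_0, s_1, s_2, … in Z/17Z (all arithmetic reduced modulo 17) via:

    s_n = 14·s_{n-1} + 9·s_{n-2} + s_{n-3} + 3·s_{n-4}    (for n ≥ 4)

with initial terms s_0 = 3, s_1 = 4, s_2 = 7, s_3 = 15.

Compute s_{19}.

s_4 = 14·15 + 9·7 + 1·4 + 3·3 = 14
s_5 = 14·14 + 9·15 + 1·7 + 3·4 = 10
s_6 = 14·10 + 9·14 + 1·15 + 3·7 = 13
s_7 = 14·13 + 9·10 + 1·14 + 3·15 = 8
s_8 = 14·8 + 9·13 + 1·10 + 3·14 = 9
s_9 = 14·9 + 9·8 + 1·13 + 3·10 = 3
s_10 = 14·3 + 9·9 + 1·8 + 3·13 = 0
s_11 = 14·0 + 9·3 + 1·9 + 3·8 = 9
s_12 = 14·9 + 9·0 + 1·3 + 3·9 = 3
s_13 = 14·3 + 9·9 + 1·0 + 3·3 = 13
s_14 = 14·13 + 9·3 + 1·9 + 3·0 = 14
s_15 = 14·14 + 9·13 + 1·3 + 3·9 = 3
s_16 = 14·3 + 9·14 + 1·13 + 3·3 = 3
s_17 = 14·3 + 9·3 + 1·14 + 3·13 = 3
s_18 = 14·3 + 9·3 + 1·3 + 3·14 = 12
s_19 = 14·12 + 9·3 + 1·3 + 3·3 = 3

3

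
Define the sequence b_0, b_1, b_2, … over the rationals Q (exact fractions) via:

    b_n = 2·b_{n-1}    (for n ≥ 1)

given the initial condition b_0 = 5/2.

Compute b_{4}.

40

b_1 = 2·5/2 = 5
b_2 = 2·5 = 10
b_3 = 2·10 = 20
b_4 = 2·20 = 40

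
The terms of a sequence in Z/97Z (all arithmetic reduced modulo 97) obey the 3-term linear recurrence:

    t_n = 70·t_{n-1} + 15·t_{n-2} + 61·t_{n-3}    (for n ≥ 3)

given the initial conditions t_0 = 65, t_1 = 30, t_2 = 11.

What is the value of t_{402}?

t_3 = 70·11 + 15·30 + 61·65 = 44
t_4 = 70·44 + 15·11 + 61·30 = 31
t_5 = 70·31 + 15·44 + 61·11 = 9
t_6 = 70·9 + 15·31 + 61·44 = 93
t_7 = 70·93 + 15·9 + 61·31 = 0
t_8 = 70·0 + 15·93 + 61·9 = 4
Continuing the recurrence:
  t_9 = 36;  t_10 = 58;  t_11 = 91;  t_12 = 27;  t_13 = 3;  t_14 = 55
  t_15 = 13;  t_16 = 75;  t_17 = 70;  t_18 = 28;  t_19 = 19;  t_20 = 6
  t_21 = 85;  t_22 = 21;  t_23 = 7;  t_24 = 73;  t_25 = 94;  t_26 = 51
  t_27 = 24;  t_28 = 31;  t_29 = 15;  t_30 = 69;  t_31 = 59;  t_32 = 66
  t_33 = 14;  t_34 = 40;  t_35 = 52;  t_36 = 50;  t_37 = 27;  t_38 = 89
  t_39 = 82;  t_40 = 89;  t_41 = 85;  t_42 = 65;  t_43 = 2;  t_44 = 92
  t_45 = 56;  t_46 = 87;  t_47 = 29;  t_48 = 58;  t_49 = 5;  t_50 = 79
  t_51 = 25;  t_52 = 39;  t_53 = 67;  t_54 = 10;  t_55 = 10;  t_56 = 87
  t_57 = 60;  t_58 = 4;  t_59 = 85;  t_60 = 67;  t_61 = 1;  t_62 = 52
  t_63 = 79;  t_64 = 66;  t_65 = 53;  t_66 = 13;  t_67 = 8;  t_68 = 11
  t_69 = 34;  t_70 = 26;  t_71 = 91;  t_72 = 7;  t_73 = 46;  t_74 = 49
  t_75 = 85;  t_76 = 82;  t_77 = 13;  t_78 = 50;  t_79 = 64;  t_80 = 9
  t_81 = 81;  t_82 = 9;  t_83 = 66;  t_84 = 93;  t_85 = 95;  t_86 = 43
  t_87 = 20;  t_88 = 80;  t_89 = 84;  t_90 = 55;  t_91 = 96;  t_92 = 59
  t_93 = 1;  t_94 = 21;  t_95 = 40;  t_96 = 72;  t_97 = 34;  t_98 = 80
  t_99 = 26;  t_100 = 50;  t_101 = 40;  t_102 = 92;  t_103 = 2;  t_104 = 80
  t_105 = 87;  t_106 = 40;  t_107 = 61;  t_108 = 89;  t_109 = 79;  t_110 = 13
  t_111 = 55;  t_112 = 37;  t_113 = 37;  t_114 = 1;  t_115 = 69;  t_116 = 21
  t_117 = 44;  t_118 = 38;  t_119 = 42;  t_120 = 83;  t_121 = 28;  t_122 = 44
  t_123 = 27;  t_124 = 87;  t_125 = 61;  t_126 = 44;  t_127 = 87;  t_128 = 92
  t_129 = 50;  t_130 = 2;  t_131 = 3;  t_132 = 89;  t_133 = 92;  t_134 = 4
  t_135 = 8;  t_136 = 24;  t_137 = 7;  t_138 = 77;  t_139 = 72;  t_140 = 26
  t_141 = 31;  t_142 = 65;  t_143 = 5;  t_144 = 15;  t_145 = 46;  t_146 = 64
  t_147 = 71;  t_148 = 6;  t_149 = 54;  t_150 = 53;  t_151 = 36;  t_152 = 13
  t_153 = 27;  t_154 = 13;  t_155 = 71;  t_156 = 22;  t_157 = 3;  t_158 = 21
  t_159 = 44;  t_160 = 86;  t_161 = 7;  t_162 = 2;  t_163 = 59;  t_164 = 28
  t_165 = 57;  t_166 = 55;  t_167 = 11;  t_168 = 28;  t_169 = 48;  t_170 = 86
  t_171 = 9;  t_172 = 95;  t_173 = 3;  t_174 = 50;  t_175 = 28;  t_176 = 80
  t_177 = 49;  t_178 = 33;  t_179 = 68;  t_180 = 96;  t_181 = 53;  t_182 = 83
  t_183 = 45;  t_184 = 62;  t_185 = 87;  t_186 = 65;  t_187 = 34;  t_188 = 29
  t_189 = 6;  t_190 = 19;  t_191 = 85;  t_192 = 5;  t_193 = 68;  t_194 = 29
  t_195 = 57;  t_196 = 37;  t_197 = 73;  t_198 = 24;  t_199 = 85;  t_200 = 93
  t_201 = 34;  t_202 = 36;  t_203 = 70;  t_204 = 45;  t_205 = 91;  t_206 = 63
  t_207 = 81;  t_208 = 41;  t_209 = 71;  t_210 = 50;  t_211 = 82;  t_212 = 54
  t_213 = 9;  t_214 = 40;  t_215 = 21;  t_216 = 0;  t_217 = 39;  t_218 = 34
  t_219 = 55;  t_220 = 46;  t_221 = 8;  t_222 = 46;  t_223 = 35;  t_224 = 39
  t_225 = 47;  t_226 = 93;  t_227 = 88;  t_228 = 43;  t_229 = 12;  t_230 = 63
  t_231 = 35;  t_232 = 53;  t_233 = 27;  t_234 = 67;  t_235 = 83;  t_236 = 23
  t_237 = 55;  t_238 = 43;  t_239 = 0;  t_240 = 23;  t_241 = 62;  t_242 = 29
  t_243 = 95;  t_244 = 3;  t_245 = 9;  t_246 = 68;  t_247 = 34;  t_248 = 69
  t_249 = 79;  t_250 = 6;  t_251 = 91;  t_252 = 27;  t_253 = 32;  t_254 = 48
  t_255 = 55;  t_256 = 23;  t_257 = 28;  t_258 = 34;  t_259 = 32;  t_260 = 93
  t_261 = 43;  t_262 = 52;  t_263 = 64;  t_264 = 26;  t_265 = 35;  t_266 = 51
  t_267 = 55;  t_268 = 57;  t_269 = 69;  t_270 = 19;  t_271 = 22;  t_272 = 20
  t_273 = 76;  t_274 = 75;  t_275 = 44;  t_276 = 14;  t_277 = 7;  t_278 = 86
  t_279 = 92;  t_280 = 9;  t_281 = 78;  t_282 = 52;  t_283 = 24;  t_284 = 40
  t_285 = 27;  t_286 = 74;  t_287 = 71;  t_288 = 64;  t_289 = 68;  t_290 = 60
  t_291 = 6;  t_292 = 36;  t_293 = 62;  t_294 = 8;  t_295 = 0;  t_296 = 22
  t_297 = 88;  t_298 = 88;  t_299 = 92;  t_300 = 33;  t_301 = 37;  t_302 = 64
  t_303 = 64;  t_304 = 34;  t_305 = 66;  t_306 = 13;  t_307 = 94;  t_308 = 34
  t_309 = 24;  t_310 = 67;  t_311 = 43;  t_312 = 47;  t_313 = 68;  t_314 = 37
  t_315 = 75;  t_316 = 59;  t_317 = 43;  t_318 = 31;  t_319 = 12;  t_320 = 48
  t_321 = 96;  t_322 = 24;  t_323 = 34;  t_324 = 60;  t_325 = 63;  t_326 = 12
  t_327 = 13;  t_328 = 83;  t_329 = 44;  t_330 = 74;  t_331 = 39;  t_332 = 25
  t_333 = 59;  t_334 = 94;  t_335 = 66;  t_336 = 26;  t_337 = 8;  t_338 = 29
  t_339 = 50;  t_340 = 58;  t_341 = 80;  t_342 = 14;  t_343 = 92;  t_344 = 84
  t_345 = 63;  t_346 = 30;  t_347 = 21;  t_348 = 40;  t_349 = 95;  t_350 = 92
  t_351 = 23;  t_352 = 55;  t_353 = 10;  t_354 = 18;  t_355 = 12;  t_356 = 71
  t_357 = 40;  t_358 = 38;  t_359 = 25;  t_360 = 7;  t_361 = 79;  t_362 = 79
  t_363 = 61;  t_364 = 89;  t_365 = 33;  t_366 = 91;  t_367 = 72;  t_368 = 76
  t_369 = 20;  t_370 = 45;  t_371 = 35;  t_372 = 77;  t_373 = 27;  t_374 = 39
  t_375 = 72;  t_376 = 94;  t_377 = 48;  t_378 = 44;  t_379 = 28;  t_380 = 19
  t_381 = 69;  t_382 = 33;  t_383 = 42;  t_384 = 78;  t_385 = 52;  t_386 = 0
  t_387 = 9;  t_388 = 19;  t_389 = 10;  t_390 = 79;  t_391 = 49;  t_392 = 84
  t_393 = 85;  t_394 = 14;  t_395 = 7;  t_396 = 65;  t_397 = 77;  t_398 = 2
  t_399 = 22;  t_400 = 59
t_401 = 70·59 + 15·22 + 61·2 = 23
t_402 = 70·23 + 15·59 + 61·22 = 54

54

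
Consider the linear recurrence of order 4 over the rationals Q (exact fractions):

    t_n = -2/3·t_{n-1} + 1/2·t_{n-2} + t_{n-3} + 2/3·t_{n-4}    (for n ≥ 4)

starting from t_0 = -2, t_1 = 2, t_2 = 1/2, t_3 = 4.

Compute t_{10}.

4097/2592

t_4 = -2/3·4 + 1/2·1/2 + 1·2 + 2/3·-2 = -7/4
t_5 = -2/3·-7/4 + 1/2·4 + 1·1/2 + 2/3·2 = 5
t_6 = -2/3·5 + 1/2·-7/4 + 1·4 + 2/3·1/2 = 1/8
t_7 = -2/3·1/8 + 1/2·5 + 1·-7/4 + 2/3·4 = 10/3
t_8 = -2/3·10/3 + 1/2·1/8 + 1·5 + 2/3·-7/4 = 241/144
t_9 = -2/3·241/144 + 1/2·10/3 + 1·1/8 + 2/3·5 = 433/108
t_10 = -2/3·433/108 + 1/2·241/144 + 1·10/3 + 2/3·1/8 = 4097/2592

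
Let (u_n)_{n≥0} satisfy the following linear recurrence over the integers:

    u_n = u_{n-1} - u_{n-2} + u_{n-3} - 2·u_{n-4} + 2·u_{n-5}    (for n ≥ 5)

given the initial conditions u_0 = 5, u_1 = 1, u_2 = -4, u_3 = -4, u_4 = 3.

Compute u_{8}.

-11

u_5 = 1·3 + -1·-4 + 1·-4 + -2·1 + 2·5 = 11
u_6 = 1·11 + -1·3 + 1·-4 + -2·-4 + 2·1 = 14
u_7 = 1·14 + -1·11 + 1·3 + -2·-4 + 2·-4 = 6
u_8 = 1·6 + -1·14 + 1·11 + -2·3 + 2·-4 = -11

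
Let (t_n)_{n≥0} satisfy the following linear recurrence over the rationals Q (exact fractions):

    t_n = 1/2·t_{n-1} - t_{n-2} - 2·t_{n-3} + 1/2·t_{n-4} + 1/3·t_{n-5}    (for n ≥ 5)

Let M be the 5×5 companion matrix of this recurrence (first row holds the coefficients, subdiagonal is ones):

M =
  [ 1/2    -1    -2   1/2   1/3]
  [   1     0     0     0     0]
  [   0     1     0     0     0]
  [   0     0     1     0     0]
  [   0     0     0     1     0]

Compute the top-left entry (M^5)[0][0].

419/96

(M^5)[0][0] is the top entry after applying M 5 times to the unit state (1, 0, 0, 0, 0). Equivalently it is h_{9} for the auxiliary sequence (h_n) obeying the same recurrence with h_4 = 1 and h_i = 0 for 0 ≤ i < 4:
h_5 = 1/2·1 + -1·0 + -2·0 + 1/2·0 + 1/3·0 = 1/2
h_6 = 1/2·1/2 + -1·1 + -2·0 + 1/2·0 + 1/3·0 = -3/4
h_7 = 1/2·-3/4 + -1·1/2 + -2·1 + 1/2·0 + 1/3·0 = -23/8
h_8 = 1/2·-23/8 + -1·-3/4 + -2·1/2 + 1/2·1 + 1/3·0 = -19/16
h_9 = 1/2·-19/16 + -1·-23/8 + -2·-3/4 + 1/2·1/2 + 1/3·1 = 419/96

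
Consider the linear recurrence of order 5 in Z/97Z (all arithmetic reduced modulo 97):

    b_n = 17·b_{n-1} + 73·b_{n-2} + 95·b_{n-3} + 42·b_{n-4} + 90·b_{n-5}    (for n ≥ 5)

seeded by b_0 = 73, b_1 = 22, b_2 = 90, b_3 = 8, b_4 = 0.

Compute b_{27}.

b_5 = 17·0 + 73·8 + 95·90 + 42·22 + 90·73 = 41
b_6 = 17·41 + 73·0 + 95·8 + 42·90 + 90·22 = 39
b_7 = 17·39 + 73·41 + 95·0 + 42·8 + 90·90 = 64
b_8 = 17·64 + 73·39 + 95·41 + 42·0 + 90·8 = 14
b_9 = 17·14 + 73·64 + 95·39 + 42·41 + 90·0 = 55
b_10 = 17·55 + 73·14 + 95·64 + 42·39 + 90·41 = 76
b_11 = 17·76 + 73·55 + 95·14 + 42·64 + 90·39 = 31
b_12 = 17·31 + 73·76 + 95·55 + 42·14 + 90·64 = 91
b_13 = 17·91 + 73·31 + 95·76 + 42·55 + 90·14 = 50
b_14 = 17·50 + 73·91 + 95·31 + 42·76 + 90·55 = 53
b_15 = 17·53 + 73·50 + 95·91 + 42·31 + 90·76 = 95
b_16 = 17·95 + 73·53 + 95·50 + 42·91 + 90·31 = 65
b_17 = 17·65 + 73·95 + 95·53 + 42·50 + 90·91 = 85
b_18 = 17·85 + 73·65 + 95·95 + 42·53 + 90·50 = 19
b_19 = 17·19 + 73·85 + 95·65 + 42·95 + 90·53 = 26
b_20 = 17·26 + 73·19 + 95·85 + 42·65 + 90·95 = 38
b_21 = 17·38 + 73·26 + 95·19 + 42·85 + 90·65 = 92
b_22 = 17·92 + 73·38 + 95·26 + 42·19 + 90·85 = 27
b_23 = 17·27 + 73·92 + 95·38 + 42·26 + 90·19 = 7
b_24 = 17·7 + 73·27 + 95·92 + 42·38 + 90·26 = 22
b_25 = 17·22 + 73·7 + 95·27 + 42·92 + 90·38 = 64
b_26 = 17·64 + 73·22 + 95·7 + 42·27 + 90·92 = 66
b_27 = 17·66 + 73·64 + 95·22 + 42·7 + 90·27 = 35

35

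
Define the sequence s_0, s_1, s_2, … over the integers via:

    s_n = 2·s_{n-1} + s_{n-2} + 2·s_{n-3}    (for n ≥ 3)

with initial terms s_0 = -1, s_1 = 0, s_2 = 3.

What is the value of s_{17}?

3897352

s_3 = 2·3 + 1·0 + 2·-1 = 4
s_4 = 2·4 + 1·3 + 2·0 = 11
s_5 = 2·11 + 1·4 + 2·3 = 32
s_6 = 2·32 + 1·11 + 2·4 = 83
s_7 = 2·83 + 1·32 + 2·11 = 220
s_8 = 2·220 + 1·83 + 2·32 = 587
s_9 = 2·587 + 1·220 + 2·83 = 1560
s_10 = 2·1560 + 1·587 + 2·220 = 4147
s_11 = 2·4147 + 1·1560 + 2·587 = 11028
s_12 = 2·11028 + 1·4147 + 2·1560 = 29323
s_13 = 2·29323 + 1·11028 + 2·4147 = 77968
s_14 = 2·77968 + 1·29323 + 2·11028 = 207315
s_15 = 2·207315 + 1·77968 + 2·29323 = 551244
s_16 = 2·551244 + 1·207315 + 2·77968 = 1465739
s_17 = 2·1465739 + 1·551244 + 2·207315 = 3897352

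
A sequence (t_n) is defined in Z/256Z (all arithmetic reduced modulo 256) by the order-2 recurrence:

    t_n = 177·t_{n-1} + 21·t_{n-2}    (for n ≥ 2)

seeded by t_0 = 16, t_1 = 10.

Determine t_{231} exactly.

140

t_2 = 177·10 + 21·16 = 58
t_3 = 177·58 + 21·10 = 236
t_4 = 177·236 + 21·58 = 238
t_5 = 177·238 + 21·236 = 234
t_6 = 177·234 + 21·238 = 80
t_7 = 177·80 + 21·234 = 130
Continuing the recurrence:
  t_8 = 114;  t_9 = 124;  t_10 = 22;  t_11 = 98;  t_12 = 144;  t_13 = 154
  t_14 = 74;  t_15 = 204;  t_16 = 30;  t_17 = 122;  t_18 = 208;  t_19 = 210
  t_20 = 66;  t_21 = 220;  t_22 = 134;  t_23 = 178;  t_24 = 16;  t_25 = 170
  t_26 = 218;  t_27 = 172;  t_28 = 206;  t_29 = 138;  t_30 = 80;  t_31 = 162
  t_32 = 146;  t_33 = 60;  t_34 = 118;  t_35 = 130;  t_36 = 144;  t_37 = 58
  t_38 = 234;  t_39 = 140;  t_40 = 254;  t_41 = 26;  t_42 = 208;  t_43 = 242
  t_44 = 98;  t_45 = 156;  t_46 = 230;  t_47 = 210;  t_48 = 16;  t_49 = 74
  t_50 = 122;  t_51 = 108;  t_52 = 174;  t_53 = 42;  t_54 = 80;  t_55 = 194
  t_56 = 178;  t_57 = 252;  t_58 = 214;  t_59 = 162;  t_60 = 144;  t_61 = 218
  t_62 = 138;  t_63 = 76;  t_64 = 222;  t_65 = 186;  t_66 = 208;  t_67 = 18
  t_68 = 130;  t_69 = 92;  t_70 = 70;  t_71 = 242;  t_72 = 16;  t_73 = 234
  t_74 = 26;  t_75 = 44;  t_76 = 142;  t_77 = 202;  t_78 = 80;  t_79 = 226
  t_80 = 210;  t_81 = 188;  t_82 = 54;  t_83 = 194;  t_84 = 144;  t_85 = 122
  t_86 = 42;  t_87 = 12;  t_88 = 190;  t_89 = 90;  t_90 = 208;  t_91 = 50
  t_92 = 162;  t_93 = 28;  t_94 = 166;  t_95 = 18;  t_96 = 16;  t_97 = 138
  t_98 = 186;  t_99 = 236;  t_100 = 110;  t_101 = 106;  t_102 = 80;  t_103 = 2
  t_104 = 242;  t_105 = 124;  t_106 = 150;  t_107 = 226;  t_108 = 144;  t_109 = 26
  t_110 = 202;  t_111 = 204;  t_112 = 158;  t_113 = 250;  t_114 = 208;  t_115 = 82
  t_116 = 194;  t_117 = 220;  t_118 = 6;  t_119 = 50;  t_120 = 16;  t_121 = 42
  t_122 = 90;  t_123 = 172;  t_124 = 78;  t_125 = 10;  t_126 = 80;  t_127 = 34
  t_128 = 18;  t_129 = 60;  t_130 = 246;  t_131 = 2;  t_132 = 144;  t_133 = 186
  t_134 = 106;  t_135 = 140;  t_136 = 126;  t_137 = 154;  t_138 = 208;  t_139 = 114
  t_140 = 226;  t_141 = 156;  t_142 = 102;  t_143 = 82;  t_144 = 16;  t_145 = 202
  t_146 = 250;  t_147 = 108;  t_148 = 46;  t_149 = 170;  t_150 = 80;  t_151 = 66
  t_152 = 50;  t_153 = 252;  t_154 = 86;  t_155 = 34;  t_156 = 144;  t_157 = 90
  t_158 = 10;  t_159 = 76;  t_160 = 94;  t_161 = 58;  t_162 = 208;  t_163 = 146
  t_164 = 2;  t_165 = 92;  t_166 = 198;  t_167 = 114;  t_168 = 16;  t_169 = 106
  t_170 = 154;  t_171 = 44;  t_172 = 14;  t_173 = 74;  t_174 = 80;  t_175 = 98
  t_176 = 82;  t_177 = 188;  t_178 = 182;  t_179 = 66;  t_180 = 144;  t_181 = 250
  t_182 = 170;  t_183 = 12;  t_184 = 62;  t_185 = 218;  t_186 = 208;  t_187 = 178
  t_188 = 34;  t_189 = 28;  t_190 = 38;  t_191 = 146;  t_192 = 16;  t_193 = 10
  t_194 = 58;  t_195 = 236;  t_196 = 238;  t_197 = 234;  t_198 = 80;  t_199 = 130
  t_200 = 114;  t_201 = 124;  t_202 = 22;  t_203 = 98;  t_204 = 144;  t_205 = 154
  t_206 = 74;  t_207 = 204;  t_208 = 30;  t_209 = 122;  t_210 = 208;  t_211 = 210
  t_212 = 66;  t_213 = 220;  t_214 = 134;  t_215 = 178;  t_216 = 16;  t_217 = 170
  t_218 = 218;  t_219 = 172;  t_220 = 206;  t_221 = 138;  t_222 = 80;  t_223 = 162
  t_224 = 146;  t_225 = 60;  t_226 = 118;  t_227 = 130;  t_228 = 144;  t_229 = 58
t_230 = 177·58 + 21·144 = 234
t_231 = 177·234 + 21·58 = 140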